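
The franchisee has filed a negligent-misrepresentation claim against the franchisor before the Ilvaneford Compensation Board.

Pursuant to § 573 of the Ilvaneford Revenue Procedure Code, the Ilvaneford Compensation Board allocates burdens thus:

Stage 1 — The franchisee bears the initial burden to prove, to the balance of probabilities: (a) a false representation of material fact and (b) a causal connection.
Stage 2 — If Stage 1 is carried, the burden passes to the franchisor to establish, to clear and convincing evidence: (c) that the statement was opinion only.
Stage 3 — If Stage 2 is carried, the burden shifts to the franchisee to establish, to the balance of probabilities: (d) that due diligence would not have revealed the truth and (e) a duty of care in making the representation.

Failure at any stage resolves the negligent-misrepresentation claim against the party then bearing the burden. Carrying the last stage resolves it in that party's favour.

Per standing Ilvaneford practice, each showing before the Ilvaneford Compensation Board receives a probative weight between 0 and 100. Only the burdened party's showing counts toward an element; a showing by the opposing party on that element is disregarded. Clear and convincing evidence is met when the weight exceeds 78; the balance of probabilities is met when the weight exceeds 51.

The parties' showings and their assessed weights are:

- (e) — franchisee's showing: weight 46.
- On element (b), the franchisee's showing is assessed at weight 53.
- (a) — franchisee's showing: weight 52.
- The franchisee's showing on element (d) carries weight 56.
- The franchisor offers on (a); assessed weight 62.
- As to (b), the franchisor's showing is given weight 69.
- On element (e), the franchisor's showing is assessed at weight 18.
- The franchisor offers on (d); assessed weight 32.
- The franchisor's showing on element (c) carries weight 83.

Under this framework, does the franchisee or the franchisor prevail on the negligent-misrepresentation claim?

franchisor

Stage 1 (franchisee, the balance of probabilities, weight exceeds 51): (a) 52 (franchisor's 62 disregarded) > 51 — meets; (b) 53 (franchisor's 69 disregarded) > 51 — meets.
  The franchisee carries Stage 1; the franchisor now bears the burden.
Stage 2 (franchisor, clear and convincing evidence, weight exceeds 78): (c) 83 > 78 — meets.
  The franchisor carries Stage 2; the franchisee now bears the burden.
Stage 3 (franchisee, the balance of probabilities, weight exceeds 51): (d) 56 (franchisor's 32 disregarded) > 51 — meets; (e) 46 (franchisor's 18 disregarded) ≤ 51 — fails.
  Not every element is met, so the franchisee fails to carry Stage 3.
The franchisor prevails.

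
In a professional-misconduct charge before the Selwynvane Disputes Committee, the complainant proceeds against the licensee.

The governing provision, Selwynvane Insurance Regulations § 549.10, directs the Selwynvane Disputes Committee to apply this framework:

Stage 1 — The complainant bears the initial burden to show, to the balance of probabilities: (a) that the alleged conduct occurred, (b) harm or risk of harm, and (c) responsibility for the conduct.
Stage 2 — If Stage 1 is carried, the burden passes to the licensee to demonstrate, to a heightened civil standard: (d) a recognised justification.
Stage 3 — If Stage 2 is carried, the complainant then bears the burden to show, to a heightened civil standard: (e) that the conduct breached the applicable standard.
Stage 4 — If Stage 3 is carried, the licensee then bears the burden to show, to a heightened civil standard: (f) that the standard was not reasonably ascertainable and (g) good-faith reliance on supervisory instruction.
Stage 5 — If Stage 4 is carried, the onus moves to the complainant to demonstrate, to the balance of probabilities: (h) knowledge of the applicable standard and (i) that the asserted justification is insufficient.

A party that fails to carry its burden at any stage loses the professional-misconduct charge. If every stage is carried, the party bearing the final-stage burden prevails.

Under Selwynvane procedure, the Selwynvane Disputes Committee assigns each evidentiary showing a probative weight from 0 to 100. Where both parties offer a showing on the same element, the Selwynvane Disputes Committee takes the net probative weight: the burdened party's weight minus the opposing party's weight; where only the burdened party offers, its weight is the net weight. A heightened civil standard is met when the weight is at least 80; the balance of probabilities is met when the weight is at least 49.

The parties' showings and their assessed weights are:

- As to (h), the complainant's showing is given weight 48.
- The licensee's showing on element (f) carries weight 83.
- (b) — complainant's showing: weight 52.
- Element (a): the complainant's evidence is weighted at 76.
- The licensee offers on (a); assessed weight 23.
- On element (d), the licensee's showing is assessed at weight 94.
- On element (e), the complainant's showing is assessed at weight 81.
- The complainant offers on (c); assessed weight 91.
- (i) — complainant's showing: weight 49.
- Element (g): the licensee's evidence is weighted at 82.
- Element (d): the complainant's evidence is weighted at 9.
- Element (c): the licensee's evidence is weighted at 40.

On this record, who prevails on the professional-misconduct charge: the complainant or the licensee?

Stage 1 — burden on complainant; standard: the balance of probabilities (weight is at least 49).
    (a): 76 − 23 = 53 ≥ 49 [met]
    (b): 52 ≥ 49 [met]
    (c): 91 − 40 = 51 ≥ 49 [met]
  All elements met. The burden passes to the licensee.
Stage 2 — burden on licensee; standard: a heightened civil standard (weight is at least 80).
    (d): 94 − 9 = 85 ≥ 80 [met]
  Stage 2 is satisfied; the onus moves to the complainant.
Stage 3 — burden on complainant; standard: a heightened civil standard (weight is at least 80).
    (e): 81 ≥ 80 [met]
  All elements met. The burden passes to the licensee.
Stage 4 — burden on licensee; standard: a heightened civil standard (weight is at least 80).
    (f): 83 ≥ 80 [met]
    (g): 82 ≥ 80 [met]
  Stage 4 carried; the burden shifts to the complainant.
Stage 5 — burden on complainant; standard: the balance of probabilities (weight is at least 49).
    (h): 48 < 49 [not met]
    (i): 49 ≥ 49 [met]
  Stage 5 not carried; the complainant fails its burden.
The licensee prevails.

licensee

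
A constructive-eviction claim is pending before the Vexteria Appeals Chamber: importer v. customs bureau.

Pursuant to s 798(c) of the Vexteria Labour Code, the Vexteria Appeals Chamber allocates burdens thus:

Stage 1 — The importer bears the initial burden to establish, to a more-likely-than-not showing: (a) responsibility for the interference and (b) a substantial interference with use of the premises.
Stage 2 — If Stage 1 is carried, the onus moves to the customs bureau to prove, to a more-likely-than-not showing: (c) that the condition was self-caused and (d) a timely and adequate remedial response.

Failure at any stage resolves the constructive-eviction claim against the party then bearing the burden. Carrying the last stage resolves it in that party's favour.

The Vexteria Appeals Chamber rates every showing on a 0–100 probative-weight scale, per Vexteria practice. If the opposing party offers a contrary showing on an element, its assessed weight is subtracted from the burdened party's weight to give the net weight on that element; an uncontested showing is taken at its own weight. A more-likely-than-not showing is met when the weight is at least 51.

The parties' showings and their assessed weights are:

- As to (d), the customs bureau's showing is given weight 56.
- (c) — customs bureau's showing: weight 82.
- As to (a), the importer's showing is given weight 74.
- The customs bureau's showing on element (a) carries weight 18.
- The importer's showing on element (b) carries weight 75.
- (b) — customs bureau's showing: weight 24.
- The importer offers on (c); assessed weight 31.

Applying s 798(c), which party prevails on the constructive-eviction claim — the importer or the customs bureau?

Stage 1 — burden on importer; standard: a more-likely-than-not showing (weight is at least 51).
    (a): 74 − 18 = 56 ≥ 51 [met]
    (b): 75 − 24 = 51 ≥ 51 [met]
  Stage 1 is satisfied; the onus moves to the customs bureau.
Stage 2 — burden on customs bureau; standard: a more-likely-than-not showing (weight is at least 51).
    (c): 82 − 31 = 51 ≥ 51 [met]
    (d): 56 ≥ 51 [met]
  The customs bureau carries the last stage.
With every stage satisfied, the customs bureau prevails.

customs bureau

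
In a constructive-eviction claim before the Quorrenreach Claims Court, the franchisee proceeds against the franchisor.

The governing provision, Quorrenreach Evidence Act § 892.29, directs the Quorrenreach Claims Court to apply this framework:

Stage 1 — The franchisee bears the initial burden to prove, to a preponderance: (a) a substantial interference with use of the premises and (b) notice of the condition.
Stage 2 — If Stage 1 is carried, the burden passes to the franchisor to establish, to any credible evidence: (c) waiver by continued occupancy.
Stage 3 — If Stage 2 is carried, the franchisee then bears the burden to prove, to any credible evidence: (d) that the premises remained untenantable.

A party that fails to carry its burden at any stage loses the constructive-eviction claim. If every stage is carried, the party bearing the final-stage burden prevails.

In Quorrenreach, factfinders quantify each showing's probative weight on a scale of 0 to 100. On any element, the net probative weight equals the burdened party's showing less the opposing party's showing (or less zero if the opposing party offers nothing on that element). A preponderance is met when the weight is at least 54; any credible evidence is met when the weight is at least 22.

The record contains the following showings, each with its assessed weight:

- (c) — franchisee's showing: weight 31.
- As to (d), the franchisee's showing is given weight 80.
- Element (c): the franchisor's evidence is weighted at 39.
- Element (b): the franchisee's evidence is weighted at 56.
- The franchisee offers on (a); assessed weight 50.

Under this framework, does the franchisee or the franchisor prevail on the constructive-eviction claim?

Stage 1 — burden on franchisee; standard: a preponderance (weight is at least 54).
    (a): 50 < 54 [not met]
    (b): 56 ≥ 54 [met]
  Stage 1 not carried; the franchisee fails its burden.
So the franchisor prevails.

franchisor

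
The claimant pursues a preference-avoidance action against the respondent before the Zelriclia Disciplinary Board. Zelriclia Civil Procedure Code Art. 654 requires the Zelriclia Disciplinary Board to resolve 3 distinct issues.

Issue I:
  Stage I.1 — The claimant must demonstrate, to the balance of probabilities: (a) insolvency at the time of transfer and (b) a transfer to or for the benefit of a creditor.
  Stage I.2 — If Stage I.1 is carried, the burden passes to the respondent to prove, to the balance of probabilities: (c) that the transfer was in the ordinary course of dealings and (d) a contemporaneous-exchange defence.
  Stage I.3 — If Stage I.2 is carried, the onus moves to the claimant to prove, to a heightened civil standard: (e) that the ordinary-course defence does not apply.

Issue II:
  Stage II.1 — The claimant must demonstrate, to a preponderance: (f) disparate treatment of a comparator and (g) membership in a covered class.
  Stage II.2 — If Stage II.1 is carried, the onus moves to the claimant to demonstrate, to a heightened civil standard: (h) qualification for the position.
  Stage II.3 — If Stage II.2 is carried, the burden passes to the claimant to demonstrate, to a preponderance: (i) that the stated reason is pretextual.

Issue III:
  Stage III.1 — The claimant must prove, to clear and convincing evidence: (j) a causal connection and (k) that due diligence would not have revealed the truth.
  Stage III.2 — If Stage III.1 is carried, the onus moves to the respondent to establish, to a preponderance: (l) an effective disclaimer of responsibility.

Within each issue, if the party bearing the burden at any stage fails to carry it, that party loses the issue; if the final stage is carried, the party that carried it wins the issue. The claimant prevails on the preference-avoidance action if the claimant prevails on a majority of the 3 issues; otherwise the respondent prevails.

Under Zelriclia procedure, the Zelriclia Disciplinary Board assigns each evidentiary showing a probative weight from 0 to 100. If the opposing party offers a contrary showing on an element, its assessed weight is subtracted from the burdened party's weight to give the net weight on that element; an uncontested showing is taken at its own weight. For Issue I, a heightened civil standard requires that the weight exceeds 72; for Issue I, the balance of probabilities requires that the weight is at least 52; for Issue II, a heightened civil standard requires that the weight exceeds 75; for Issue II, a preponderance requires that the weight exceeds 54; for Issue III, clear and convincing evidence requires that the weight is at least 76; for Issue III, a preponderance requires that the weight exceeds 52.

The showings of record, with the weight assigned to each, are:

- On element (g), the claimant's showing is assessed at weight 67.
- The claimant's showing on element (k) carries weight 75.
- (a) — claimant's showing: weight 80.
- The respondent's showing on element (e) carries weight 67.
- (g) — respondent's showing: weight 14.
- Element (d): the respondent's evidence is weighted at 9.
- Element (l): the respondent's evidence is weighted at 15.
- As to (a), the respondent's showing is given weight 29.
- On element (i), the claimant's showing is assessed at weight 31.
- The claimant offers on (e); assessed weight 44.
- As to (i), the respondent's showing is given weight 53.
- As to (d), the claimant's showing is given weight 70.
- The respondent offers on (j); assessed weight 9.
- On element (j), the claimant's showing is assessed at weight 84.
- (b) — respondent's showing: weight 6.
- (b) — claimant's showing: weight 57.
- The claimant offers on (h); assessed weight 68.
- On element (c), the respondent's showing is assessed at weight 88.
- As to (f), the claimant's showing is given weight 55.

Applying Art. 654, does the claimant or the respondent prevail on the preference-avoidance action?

— Issue I —
At Stage I.1 the claimant must meet the balance of probabilities (weight is at least 52): on (a) the weight is 80 less the opposing 29 gives net 51, which does not reach 52, so (a) does not meet the standard; on (b) the weight is 57 less the opposing 6 gives net 51, < 52, so (b) does not meet the standard.
  Not every element is met, so the claimant fails to carry Stage I.1.
The analysis ends at Stage I.1; the respondent prevails on this issue.
— Issue II —
At Stage II.1 the claimant must meet a preponderance (weight exceeds 54): on (f) the weight is 55, > 54, so (f) meets the standard; on (g) the weight is 67 less the opposing 14 gives net 53, ≤ 54, so (g) does not meet the standard.
  Not every element is met, so the claimant fails to carry Stage II.1.
The respondent prevails on this issue.
— Issue III —
At Stage III.1 the claimant must meet clear and convincing evidence (weight is at least 76): on (j) the weight is 84 less the opposing 9 gives net 75, < 76, so (j) does not meet the standard; on (k) the weight is 75, < 76, so (k) does not meet the standard.
  Stage III.1 not carried; the claimant fails its burden.
The respondent prevails on this issue.
Per-issue: Issue I → respondent; Issue II → respondent; Issue III → respondent. The claimant must prevail on a majority of issues; overall, the respondent prevails.

respondent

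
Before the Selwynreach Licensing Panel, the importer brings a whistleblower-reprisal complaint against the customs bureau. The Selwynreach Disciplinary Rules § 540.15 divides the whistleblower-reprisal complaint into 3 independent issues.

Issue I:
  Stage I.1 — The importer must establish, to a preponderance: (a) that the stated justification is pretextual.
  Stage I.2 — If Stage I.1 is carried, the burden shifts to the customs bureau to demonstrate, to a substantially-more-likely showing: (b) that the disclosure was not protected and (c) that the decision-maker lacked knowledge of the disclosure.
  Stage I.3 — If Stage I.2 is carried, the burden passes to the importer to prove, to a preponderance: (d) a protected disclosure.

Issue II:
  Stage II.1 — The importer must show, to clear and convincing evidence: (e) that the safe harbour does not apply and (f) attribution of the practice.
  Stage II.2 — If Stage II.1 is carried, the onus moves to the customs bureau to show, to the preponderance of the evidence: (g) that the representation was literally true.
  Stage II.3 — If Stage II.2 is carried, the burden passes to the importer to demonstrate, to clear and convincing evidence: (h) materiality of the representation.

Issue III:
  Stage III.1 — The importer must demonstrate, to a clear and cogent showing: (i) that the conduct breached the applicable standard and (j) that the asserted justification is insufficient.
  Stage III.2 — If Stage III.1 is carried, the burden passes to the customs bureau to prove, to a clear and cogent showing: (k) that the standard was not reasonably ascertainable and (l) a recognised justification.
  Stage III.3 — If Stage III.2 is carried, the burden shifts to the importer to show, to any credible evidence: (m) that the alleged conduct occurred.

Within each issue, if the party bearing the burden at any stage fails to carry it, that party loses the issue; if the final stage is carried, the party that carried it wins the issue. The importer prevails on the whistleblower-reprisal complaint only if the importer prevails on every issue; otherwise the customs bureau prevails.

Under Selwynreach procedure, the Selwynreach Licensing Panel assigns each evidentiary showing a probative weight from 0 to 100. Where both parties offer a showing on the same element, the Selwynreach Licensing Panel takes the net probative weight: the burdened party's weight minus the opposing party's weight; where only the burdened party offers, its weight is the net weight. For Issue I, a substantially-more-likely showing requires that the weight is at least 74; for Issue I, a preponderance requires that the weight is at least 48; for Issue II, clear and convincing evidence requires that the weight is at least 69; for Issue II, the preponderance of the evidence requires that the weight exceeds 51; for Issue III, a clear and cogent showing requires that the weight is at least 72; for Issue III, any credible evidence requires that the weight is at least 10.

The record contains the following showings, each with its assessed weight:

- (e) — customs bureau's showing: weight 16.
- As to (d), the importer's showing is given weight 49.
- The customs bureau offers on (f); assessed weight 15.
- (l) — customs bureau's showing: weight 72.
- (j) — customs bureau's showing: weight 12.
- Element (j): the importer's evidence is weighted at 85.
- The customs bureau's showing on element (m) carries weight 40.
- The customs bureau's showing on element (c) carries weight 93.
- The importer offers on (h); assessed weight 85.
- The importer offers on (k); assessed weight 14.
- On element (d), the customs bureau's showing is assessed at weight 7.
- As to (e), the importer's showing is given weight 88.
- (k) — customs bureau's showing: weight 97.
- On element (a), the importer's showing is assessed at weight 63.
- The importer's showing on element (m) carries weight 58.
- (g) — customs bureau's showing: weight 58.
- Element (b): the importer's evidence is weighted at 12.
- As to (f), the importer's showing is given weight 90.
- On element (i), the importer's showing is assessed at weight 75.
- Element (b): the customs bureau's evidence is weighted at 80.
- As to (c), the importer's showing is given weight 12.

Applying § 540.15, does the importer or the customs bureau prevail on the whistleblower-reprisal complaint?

— Issue I —
At Stage I.1 the importer must meet a preponderance (weight is at least 48): on (a) the weight is 63, ≥ 48, so (a) meets the standard.
  The importer carries Stage I.1; the customs bureau now bears the burden.
At Stage I.2 the customs bureau must meet a substantially-more-likely showing (weight is at least 74): on (b) the weight is 80 less the opposing 12 gives net 68, < 74, so (b) does not meet the standard; on (c) the weight is 93 less the opposing 12 gives net 81, ≥ 74, so (c) meets the standard.
  Not every element is met, so the customs bureau fails to carry Stage I.2.
The analysis ends at Stage I.2; the importer prevails on this issue.
— Issue II —
Stage II.1 — burden on importer; standard: clear and convincing evidence (weight is at least 69).
    (e): 88 − 16 = 72 ≥ 69 [met]
    (f): 90 − 15 = 75 ≥ 69 [met]
  Stage II.1 is satisfied; the onus moves to the customs bureau.
Stage II.2 — burden on customs bureau; standard: the preponderance of the evidence (weight exceeds 51).
    (g): 58 > 51 [met]
  The customs bureau carries Stage II.2; the importer now bears the burden.
Stage II.3 — burden on importer; standard: clear and convincing evidence (weight is at least 69).
    (h): 85 ≥ 69 [met]
  All elements met at the final stage.
With every stage satisfied, the importer prevails on this issue.
— Issue III —
Stage III.1 — burden on importer; standard: a clear and cogent showing (weight is at least 72).
    (i): 75 ≥ 72 [met]
    (j): 85 − 12 = 73 ≥ 72 [met]
  Stage III.1 is satisfied; the onus moves to the customs bureau.
Stage III.2 — burden on customs bureau; standard: a clear and cogent showing (weight is at least 72).
    (k): 97 − 14 = 83 ≥ 72 [met]
    (l): 72 ≥ 72 [met]
  The customs bureau carries Stage III.2; the importer now bears the burden.
Stage III.3 — burden on importer; standard: any credible evidence (weight is at least 10).
    (m): 58 − 40 = 18 ≥ 10 [met]
  Stage III.3 carried; the final stage is satisfied.
All stages carried — the importer prevails on this issue.
Per-issue: Issue I → importer; Issue II → importer; Issue III → importer. The importer must prevail on every issue; overall, the importer prevails.

importer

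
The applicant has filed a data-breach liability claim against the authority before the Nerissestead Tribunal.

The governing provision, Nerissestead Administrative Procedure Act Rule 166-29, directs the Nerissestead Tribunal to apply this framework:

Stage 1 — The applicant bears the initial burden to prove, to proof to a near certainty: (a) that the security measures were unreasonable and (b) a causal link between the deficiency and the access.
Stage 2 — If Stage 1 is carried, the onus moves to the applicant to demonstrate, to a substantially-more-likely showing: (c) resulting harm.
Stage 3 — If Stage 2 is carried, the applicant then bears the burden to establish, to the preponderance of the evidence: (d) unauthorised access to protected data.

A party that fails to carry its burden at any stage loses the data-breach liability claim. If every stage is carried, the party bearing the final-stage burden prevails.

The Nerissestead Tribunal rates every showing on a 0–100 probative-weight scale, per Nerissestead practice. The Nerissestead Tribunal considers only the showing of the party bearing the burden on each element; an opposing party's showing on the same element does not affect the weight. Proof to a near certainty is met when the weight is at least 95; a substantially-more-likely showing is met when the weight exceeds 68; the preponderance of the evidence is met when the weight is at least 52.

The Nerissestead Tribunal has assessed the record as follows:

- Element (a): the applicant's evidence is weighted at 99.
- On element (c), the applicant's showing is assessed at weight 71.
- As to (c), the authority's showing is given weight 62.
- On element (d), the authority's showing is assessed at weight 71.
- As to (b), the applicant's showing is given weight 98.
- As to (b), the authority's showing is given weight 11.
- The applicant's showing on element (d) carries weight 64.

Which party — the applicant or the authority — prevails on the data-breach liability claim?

Stage 1 (applicant, proof to a near certainty, weight is at least 95): (a) 99 ≥ 95 — meets; (b) 98 (authority's 11 disregarded) ≥ 95 — meets.
  Stage 1 is satisfied; the applicant continues to bear the burden.
Stage 2 (applicant, a substantially-more-likely showing, weight exceeds 68): (c) 71 (authority's 62 disregarded) > 68 — meets.
  Stage 2 is satisfied; the applicant continues to bear the burden.
Stage 3 (applicant, the preponderance of the evidence, weight is at least 52): (d) 64 (authority's 71 disregarded) ≥ 52 — meets.
  All elements met at the final stage.
With every stage satisfied, the applicant prevails.

applicant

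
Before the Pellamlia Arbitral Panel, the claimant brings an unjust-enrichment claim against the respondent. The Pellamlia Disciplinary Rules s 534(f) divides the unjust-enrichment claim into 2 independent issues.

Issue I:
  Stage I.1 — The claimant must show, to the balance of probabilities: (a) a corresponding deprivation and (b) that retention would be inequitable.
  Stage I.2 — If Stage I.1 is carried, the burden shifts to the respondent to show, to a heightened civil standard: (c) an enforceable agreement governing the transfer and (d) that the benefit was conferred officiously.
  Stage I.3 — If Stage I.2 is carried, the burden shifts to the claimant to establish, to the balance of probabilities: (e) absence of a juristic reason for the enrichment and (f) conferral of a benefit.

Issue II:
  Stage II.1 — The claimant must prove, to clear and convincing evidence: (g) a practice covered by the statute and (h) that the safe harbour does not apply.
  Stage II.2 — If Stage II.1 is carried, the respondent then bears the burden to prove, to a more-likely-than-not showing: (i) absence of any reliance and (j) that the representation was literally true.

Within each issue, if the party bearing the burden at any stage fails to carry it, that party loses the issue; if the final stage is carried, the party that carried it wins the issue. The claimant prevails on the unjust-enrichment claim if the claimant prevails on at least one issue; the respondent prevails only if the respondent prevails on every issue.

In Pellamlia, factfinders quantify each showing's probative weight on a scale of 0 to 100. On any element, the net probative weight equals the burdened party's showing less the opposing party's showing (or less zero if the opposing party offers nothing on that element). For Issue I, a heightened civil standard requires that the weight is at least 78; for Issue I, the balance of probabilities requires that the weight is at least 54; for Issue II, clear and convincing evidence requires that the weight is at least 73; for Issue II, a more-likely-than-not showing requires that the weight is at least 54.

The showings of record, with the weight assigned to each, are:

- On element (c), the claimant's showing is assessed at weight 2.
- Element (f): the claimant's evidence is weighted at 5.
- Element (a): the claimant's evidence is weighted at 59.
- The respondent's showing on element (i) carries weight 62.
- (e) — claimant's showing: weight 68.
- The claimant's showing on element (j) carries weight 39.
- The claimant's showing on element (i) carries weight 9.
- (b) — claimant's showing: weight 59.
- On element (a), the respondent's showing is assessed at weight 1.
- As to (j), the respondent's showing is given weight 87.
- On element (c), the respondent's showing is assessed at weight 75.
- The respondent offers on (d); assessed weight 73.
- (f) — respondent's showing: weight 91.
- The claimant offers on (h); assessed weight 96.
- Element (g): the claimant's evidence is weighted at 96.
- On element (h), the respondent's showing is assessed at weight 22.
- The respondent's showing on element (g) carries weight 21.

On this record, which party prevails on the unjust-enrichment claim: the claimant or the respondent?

claimant

— Issue I —
Stage I.1 — burden on claimant; standard: the balance of probabilities (weight is at least 54).
    (a): 59 − 1 = 58 ≥ 54 [met]
    (b): 59 ≥ 54 [met]
  The claimant carries Stage I.1; the respondent now bears the burden.
Stage I.2 — burden on respondent; standard: a heightened civil standard (weight is at least 78).
    (c): 75 − 2 = 73 < 78 [not met]
    (d): 73 < 78 [not met]
  Stage I.2 not carried; the respondent fails its burden.
The analysis ends at Stage I.2; the claimant prevails on this issue.
— Issue II —
At Stage II.1 the claimant must meet clear and convincing evidence (weight is at least 73): on (g) the weight is 96 less the opposing 21 gives net 75, ≥ 73, so (g) meets the standard; on (h) the weight is 96 less the opposing 22 gives net 74, ≥ 73, so (h) meets the standard.
  Stage II.1 carried; the burden shifts to the respondent.
At Stage II.2 the respondent must meet a more-likely-than-not showing (weight is at least 54): on (i) the weight is 62 less the opposing 9 gives net 53, < 54, so (i) does not meet the standard; on (j) the weight is 87 less the opposing 39 gives net 48, < 54, so (j) does not meet the standard.
  The respondent does not carry Stage II.2.
So the claimant prevails on this issue.
Per-issue: Issue I → claimant; Issue II → claimant. The claimant must prevail on at least one issue; overall, the claimant prevails.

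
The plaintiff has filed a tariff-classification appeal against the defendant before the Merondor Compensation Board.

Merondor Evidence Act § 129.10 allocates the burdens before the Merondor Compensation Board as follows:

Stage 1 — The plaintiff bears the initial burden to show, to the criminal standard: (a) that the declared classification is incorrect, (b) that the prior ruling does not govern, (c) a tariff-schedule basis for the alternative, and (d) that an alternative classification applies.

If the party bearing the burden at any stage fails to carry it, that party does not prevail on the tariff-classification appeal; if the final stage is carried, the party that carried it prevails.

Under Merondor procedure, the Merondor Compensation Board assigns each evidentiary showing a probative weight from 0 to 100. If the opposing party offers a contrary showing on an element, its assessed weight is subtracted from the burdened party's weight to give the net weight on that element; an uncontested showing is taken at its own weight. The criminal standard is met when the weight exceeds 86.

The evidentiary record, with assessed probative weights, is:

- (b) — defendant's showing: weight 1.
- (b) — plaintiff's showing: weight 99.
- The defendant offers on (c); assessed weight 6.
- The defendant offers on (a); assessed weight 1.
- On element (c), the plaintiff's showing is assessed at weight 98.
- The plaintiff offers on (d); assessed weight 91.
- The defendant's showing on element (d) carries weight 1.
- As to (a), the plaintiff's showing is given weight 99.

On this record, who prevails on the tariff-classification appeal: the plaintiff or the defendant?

plaintiff

Stage 1 (plaintiff, the criminal standard, weight exceeds 86): (a) net 99−1=98 > 86 — meets; (b) net 99−1=98 > 86 — meets; (c) net 98−6=92 > 86 — meets; (d) net 91−1=90 > 86 — meets.
  The plaintiff carries the last stage.
All stages carried — the plaintiff prevails.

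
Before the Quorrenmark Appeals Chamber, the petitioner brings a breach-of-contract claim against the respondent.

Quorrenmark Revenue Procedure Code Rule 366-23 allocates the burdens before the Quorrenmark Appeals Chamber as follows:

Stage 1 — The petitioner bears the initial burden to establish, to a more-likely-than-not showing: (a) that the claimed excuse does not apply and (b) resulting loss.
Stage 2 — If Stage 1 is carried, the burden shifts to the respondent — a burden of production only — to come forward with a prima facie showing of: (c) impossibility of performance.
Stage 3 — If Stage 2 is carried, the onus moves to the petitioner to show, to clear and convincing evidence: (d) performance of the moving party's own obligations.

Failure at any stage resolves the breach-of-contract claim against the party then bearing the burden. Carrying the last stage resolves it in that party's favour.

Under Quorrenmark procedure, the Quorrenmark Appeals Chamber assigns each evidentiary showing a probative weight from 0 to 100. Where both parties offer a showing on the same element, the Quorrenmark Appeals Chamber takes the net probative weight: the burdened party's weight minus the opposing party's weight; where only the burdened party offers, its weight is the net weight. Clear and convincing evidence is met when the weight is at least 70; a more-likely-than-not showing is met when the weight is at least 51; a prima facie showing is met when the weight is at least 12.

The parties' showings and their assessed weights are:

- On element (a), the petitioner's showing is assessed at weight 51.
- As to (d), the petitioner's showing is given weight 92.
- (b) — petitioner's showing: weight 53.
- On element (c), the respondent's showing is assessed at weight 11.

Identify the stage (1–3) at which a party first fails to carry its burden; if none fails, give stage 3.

stage 2

At Stage 1 the petitioner must meet a more-likely-than-not showing (weight is at least 51): on (a) the weight is 51, which does reach 51, so (a) meets the standard; on (b) the weight is 53, ≥ 51, so (b) meets the standard.
  All elements met. The burden passes to the respondent.
At Stage 2 the respondent must meet a prima facie showing (weight is at least 12): on (c) the weight is 11, which does not reach 12, so (c) does not meet the standard.
  The respondent does not carry Stage 2.
The analysis ends at Stage 2; the petitioner prevails.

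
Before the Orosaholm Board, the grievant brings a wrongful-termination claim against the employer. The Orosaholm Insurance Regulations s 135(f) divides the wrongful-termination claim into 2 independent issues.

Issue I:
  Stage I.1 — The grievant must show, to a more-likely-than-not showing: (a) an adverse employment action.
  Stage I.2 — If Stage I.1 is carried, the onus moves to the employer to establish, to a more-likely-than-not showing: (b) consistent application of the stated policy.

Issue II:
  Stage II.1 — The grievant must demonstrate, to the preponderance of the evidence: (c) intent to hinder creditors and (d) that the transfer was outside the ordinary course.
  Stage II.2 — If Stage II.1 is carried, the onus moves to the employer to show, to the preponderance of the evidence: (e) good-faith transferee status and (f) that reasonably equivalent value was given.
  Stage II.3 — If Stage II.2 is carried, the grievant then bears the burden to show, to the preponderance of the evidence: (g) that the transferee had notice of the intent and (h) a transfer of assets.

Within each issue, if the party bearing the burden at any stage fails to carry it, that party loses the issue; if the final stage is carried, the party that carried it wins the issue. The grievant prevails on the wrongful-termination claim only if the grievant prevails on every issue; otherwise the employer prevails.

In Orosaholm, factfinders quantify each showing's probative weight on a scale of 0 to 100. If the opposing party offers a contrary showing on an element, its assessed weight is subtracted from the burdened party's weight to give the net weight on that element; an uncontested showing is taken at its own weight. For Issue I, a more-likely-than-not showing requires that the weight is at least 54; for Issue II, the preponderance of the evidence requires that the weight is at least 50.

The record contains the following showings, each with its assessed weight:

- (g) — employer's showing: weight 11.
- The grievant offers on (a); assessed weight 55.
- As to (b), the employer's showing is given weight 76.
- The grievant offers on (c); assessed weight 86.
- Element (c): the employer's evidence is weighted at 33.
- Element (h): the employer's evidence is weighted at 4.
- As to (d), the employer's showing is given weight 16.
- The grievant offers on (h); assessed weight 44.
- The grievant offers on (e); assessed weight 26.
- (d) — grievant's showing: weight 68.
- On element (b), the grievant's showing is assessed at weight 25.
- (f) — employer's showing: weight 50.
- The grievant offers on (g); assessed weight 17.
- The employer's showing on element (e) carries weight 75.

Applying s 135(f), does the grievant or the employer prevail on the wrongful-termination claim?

grievant

— Issue I —
At Stage I.1 the grievant must meet a more-likely-than-not showing (weight is at least 54): on (a) the weight is 55, ≥ 54, so (a) meets the standard.
  The grievant carries Stage I.1; the employer now bears the burden.
At Stage I.2 the employer must meet a more-likely-than-not showing (weight is at least 54): on (b) the weight is 76 less the opposing 25 gives net 51, which does not reach 54, so (b) does not meet the standard.
  Stage I.2 not carried; the employer fails its burden.
The grievant prevails on this issue.
— Issue II —
At Stage II.1 the grievant must meet the preponderance of the evidence (weight is at least 50): on (c) the weight is 86 less the opposing 33 gives net 53, ≥ 50, so (c) meets the standard; on (d) the weight is 68 less the opposing 16 gives net 52, which does reach 50, so (d) meets the standard.
  Stage II.1 is satisfied; the onus moves to the employer.
At Stage II.2 the employer must meet the preponderance of the evidence (weight is at least 50): on (e) the weight is 75 less the opposing 26 gives net 49, < 50, so (e) does not meet the standard; on (f) the weight is 50, ≥ 50, so (f) meets the standard.
  The employer does not carry Stage II.2.
The analysis ends at Stage II.2; the grievant prevails on this issue.
Per-issue: Issue I → grievant; Issue II → grievant. The grievant must prevail on every issue; overall, the grievant prevails.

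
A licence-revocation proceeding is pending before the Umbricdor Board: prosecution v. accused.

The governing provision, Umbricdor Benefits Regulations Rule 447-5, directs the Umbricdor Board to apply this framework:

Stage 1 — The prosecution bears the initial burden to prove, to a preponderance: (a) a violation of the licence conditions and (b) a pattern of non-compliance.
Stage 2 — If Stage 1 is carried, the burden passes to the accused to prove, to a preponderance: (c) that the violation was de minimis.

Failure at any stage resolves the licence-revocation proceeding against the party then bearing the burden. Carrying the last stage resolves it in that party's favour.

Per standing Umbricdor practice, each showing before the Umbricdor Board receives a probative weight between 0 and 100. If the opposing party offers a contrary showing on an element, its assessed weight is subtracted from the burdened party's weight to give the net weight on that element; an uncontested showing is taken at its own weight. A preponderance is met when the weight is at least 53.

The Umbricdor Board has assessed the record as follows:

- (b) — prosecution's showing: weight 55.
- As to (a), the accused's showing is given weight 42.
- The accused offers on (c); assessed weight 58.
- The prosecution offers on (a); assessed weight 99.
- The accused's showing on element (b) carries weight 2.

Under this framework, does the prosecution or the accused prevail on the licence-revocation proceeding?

Stage 1 — burden on prosecution; standard: a preponderance (weight is at least 53).
    (a): 99 − 42 = 57 ≥ 53 [met]
    (b): 55 − 2 = 53 ≥ 53 [met]
  The prosecution carries Stage 1; the accused now bears the burden.
Stage 2 — burden on accused; standard: a preponderance (weight is at least 53).
    (c): 58 ≥ 53 [met]
  The accused carries the last stage.
Every stage carried; the accused prevails.

accused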